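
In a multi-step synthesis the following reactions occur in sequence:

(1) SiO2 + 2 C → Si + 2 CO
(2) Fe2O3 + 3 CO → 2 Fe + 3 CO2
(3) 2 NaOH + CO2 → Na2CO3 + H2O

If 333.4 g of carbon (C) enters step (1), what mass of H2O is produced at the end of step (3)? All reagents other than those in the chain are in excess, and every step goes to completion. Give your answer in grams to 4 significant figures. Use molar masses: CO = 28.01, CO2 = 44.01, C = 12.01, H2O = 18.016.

500.1 g

n(C) = 333.4 / 12.01 = 27.760 mol.
Reaction (1): C→CO ratio 2:2 ⇒ n(CO) = 27.760 mol.
Reaction (2): CO→CO2 ratio 3:3 ⇒ n(CO2) = 27.760 mol.
Reaction (3): CO2→H2O ratio 1:1 ⇒ n(H2O) = 27.760 mol.
Mass of H2O = 27.760 × 18.016 = 500.13 g.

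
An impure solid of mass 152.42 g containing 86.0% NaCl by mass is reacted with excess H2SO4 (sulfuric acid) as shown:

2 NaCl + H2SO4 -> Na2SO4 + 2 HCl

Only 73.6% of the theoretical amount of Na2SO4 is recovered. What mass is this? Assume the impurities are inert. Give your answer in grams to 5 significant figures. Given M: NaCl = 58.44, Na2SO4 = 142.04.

Pure NaCl available = 152.42 g × 0.860 = 131.081 g.
n(NaCl) = 131.081 g / 58.44 g/mol = 2.24300 mol.
From the equation the NaCl:Na2SO4 mole ratio is 2:1, so n(Na2SO4) = 2.24300 × 1/2 = 1.12150 mol.
Mass of Na2SO4 = 1.12150 mol × 142.04 g/mol = 159.298 g.
Actual mass collected = 159.298 g × 0.736 = 117.243 g.

117.24 g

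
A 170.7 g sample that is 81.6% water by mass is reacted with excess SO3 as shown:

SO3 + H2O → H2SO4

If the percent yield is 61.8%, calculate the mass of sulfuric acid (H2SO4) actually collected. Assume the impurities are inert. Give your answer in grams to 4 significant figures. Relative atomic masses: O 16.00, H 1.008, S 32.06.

468.6 g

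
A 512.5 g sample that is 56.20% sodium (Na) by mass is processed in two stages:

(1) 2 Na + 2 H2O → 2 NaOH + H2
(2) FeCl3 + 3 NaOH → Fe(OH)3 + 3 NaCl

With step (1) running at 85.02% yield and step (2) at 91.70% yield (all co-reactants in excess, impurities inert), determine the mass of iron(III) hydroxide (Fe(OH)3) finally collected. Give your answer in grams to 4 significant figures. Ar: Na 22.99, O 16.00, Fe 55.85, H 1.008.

348.0 g

Pure Na = 512.5 × 0.5620 = 288.02 g.
M(Na) = 22.99 g/mol.
M(Fe(OH)3) = 55.85 + 3(16.00) + 3(1.008) = 106.874 g/mol.
n(Na) = 288.02 / 22.99 = 12.528 mol.
Step 1 (Na:NaOH = 2:2): theoretical n(NaOH) = 12.528 mol; at 85.02% yield, n(NaOH) = 10.652 mol.
Step 2 (NaOH:Fe(OH)3 = 3:1): theoretical n(Fe(OH)3) = 3.5505 mol, so theoretical mass = 3.5505 × 106.874 = 379.46 g.
At 91.70% yield, actual mass of Fe(OH)3 = 379.46 × 0.9170 = 347.96 g.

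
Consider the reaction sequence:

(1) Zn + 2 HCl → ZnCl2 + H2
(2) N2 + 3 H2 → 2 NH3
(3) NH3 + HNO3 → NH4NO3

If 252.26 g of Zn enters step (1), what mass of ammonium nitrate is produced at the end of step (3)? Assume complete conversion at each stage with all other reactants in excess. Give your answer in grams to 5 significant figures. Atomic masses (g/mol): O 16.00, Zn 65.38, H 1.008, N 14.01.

M(Zn) = 65.38 g/mol.
M(NH4NO3) = 2(14.01) + 4(1.008) + 3(16.00) = 80.052 g/mol.
n(Zn) = 252.26 / 65.38 = 3.85837 mol.
Reaction (1): Zn→H2 ratio 1:1 ⇒ n(H2) = 3.85837 mol.
Reaction (2): H2→NH3 ratio 3:2 ⇒ n(NH3) = 2.57224 mol.
Reaction (3): NH3→NH4NO3 ratio 1:1 ⇒ n(NH4NO3) = 2.57224 mol.
Mass of NH4NO3 = 2.57224 × 80.052 = 205.913 g.

205.91 g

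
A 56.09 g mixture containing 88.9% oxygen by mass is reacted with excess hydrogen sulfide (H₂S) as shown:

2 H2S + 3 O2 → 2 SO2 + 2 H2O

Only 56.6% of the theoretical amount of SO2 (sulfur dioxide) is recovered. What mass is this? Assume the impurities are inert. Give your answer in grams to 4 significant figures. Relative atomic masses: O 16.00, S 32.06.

Pure O2 available = 56.09 g × 0.889 = 49.864 g.
M(O2) = 2(16.00) = 32.00 g/mol.
M(SO2) = 32.06 + 2(16.00) = 64.06 g/mol.
n(O2) = 49.864 g / 32.00 g/mol = 1.5583 mol.
From the equation the O2:SO2 mole ratio is 3:2, so n(SO2) = 1.5583 × 2/3 = 1.0388 mol.
Mass of SO2 = 1.0388 mol × 64.06 g/mol = 66.548 g.
Actual mass collected = 66.548 g × 0.566 = 37.666 g.

37.67 g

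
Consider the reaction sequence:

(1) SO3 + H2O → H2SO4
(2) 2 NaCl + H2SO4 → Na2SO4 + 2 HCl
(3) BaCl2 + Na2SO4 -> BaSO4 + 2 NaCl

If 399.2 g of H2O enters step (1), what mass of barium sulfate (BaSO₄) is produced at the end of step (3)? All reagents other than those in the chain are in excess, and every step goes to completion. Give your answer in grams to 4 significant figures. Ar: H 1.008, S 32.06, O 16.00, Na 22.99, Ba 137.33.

M(H2O) = 2(1.008) + 16.00 = 18.016 g/mol.
M(BaSO4) = 137.33 + 32.06 + 4(16.00) = 233.39 g/mol.
n(H2O) = 399.2 / 18.016 = 22.158 mol.
Reaction (1): H2O→H2SO4 ratio 1:1 ⇒ n(H2SO4) = 22.158 mol.
Reaction (2): H2SO4→Na2SO4 ratio 1:1 ⇒ n(Na2SO4) = 22.158 mol.
Reaction (3): Na2SO4→BaSO4 ratio 1:1 ⇒ n(BaSO4) = 22.158 mol.
Mass of BaSO4 = 22.158 × 233.39 = 5171.5 g.

5171 g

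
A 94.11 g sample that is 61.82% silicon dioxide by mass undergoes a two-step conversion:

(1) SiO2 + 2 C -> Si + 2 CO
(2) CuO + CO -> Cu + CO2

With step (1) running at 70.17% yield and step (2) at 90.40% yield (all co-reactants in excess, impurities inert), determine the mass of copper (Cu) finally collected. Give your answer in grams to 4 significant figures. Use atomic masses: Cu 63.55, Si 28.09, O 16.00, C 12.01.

Pure SiO2 = 94.11 × 0.6182 = 58.179 g.
M(SiO2) = 28.09 + 2(16.00) = 60.09 g/mol.
M(Cu) = 63.55 g/mol.
n(SiO2) = 58.179 / 60.09 = 0.96819 mol.
Step 1 (SiO2:CO = 1:2): theoretical n(CO) = 1.9364 mol; at 70.17% yield, n(CO) = 1.3588 mol.
Step 2 (CO:Cu = 1:1): theoretical n(Cu) = 1.3588 mol, so theoretical mass = 1.3588 × 63.55 = 86.349 g.
At 90.40% yield, actual mass of Cu = 86.349 × 0.9040 = 78.060 g.

78.06 g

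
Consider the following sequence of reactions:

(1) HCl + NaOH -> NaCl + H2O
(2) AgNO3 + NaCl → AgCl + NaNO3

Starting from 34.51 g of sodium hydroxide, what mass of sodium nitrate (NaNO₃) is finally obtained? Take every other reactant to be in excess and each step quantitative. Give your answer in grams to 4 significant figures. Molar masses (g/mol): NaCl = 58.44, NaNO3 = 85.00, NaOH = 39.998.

73.34 g

n(NaOH) = 34.510 / 39.998 = 0.86279 mol.
Step 1 gives a 1:1 ratio of NaOH to NaCl, so n(NaCl) = 0.86279 mol.
In step 2 the NaCl:NaNO3 ratio is 1:1, so n(NaNO3) = 0.86279 mol.
Mass of NaNO3 = 0.86279 × 85.00 = 73.337 g.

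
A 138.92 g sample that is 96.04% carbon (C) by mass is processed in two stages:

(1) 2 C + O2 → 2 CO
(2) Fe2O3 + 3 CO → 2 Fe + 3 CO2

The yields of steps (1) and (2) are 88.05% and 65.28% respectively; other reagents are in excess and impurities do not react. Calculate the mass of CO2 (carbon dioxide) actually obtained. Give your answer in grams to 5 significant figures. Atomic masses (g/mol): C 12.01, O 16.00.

281.02 g

Pure C = 138.92 × 0.9604 = 133.419 g.
M(C) = 12.01 g/mol.
M(CO2) = 12.01 + 2(16.00) = 44.01 g/mol.
n(C) = 133.419 / 12.01 = 11.1090 mol.
Step 1 (C:CO = 2:2): theoretical n(CO) = 11.1090 mol; at 88.05% yield, n(CO) = 9.78145 mol.
Step 2 (CO:CO2 = 3:3): theoretical n(CO2) = 9.78145 mol, so theoretical mass = 9.78145 × 44.01 = 430.482 g.
At 65.28% yield, actual mass of CO2 = 430.482 × 0.6528 = 281.018 g.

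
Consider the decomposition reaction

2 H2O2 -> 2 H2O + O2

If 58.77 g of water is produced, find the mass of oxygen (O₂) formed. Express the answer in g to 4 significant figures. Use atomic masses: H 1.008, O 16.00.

52.19 g

M(H2O) = 2(1.008) + 16.00 = 18.016 g/mol.
M(O2) = 2(16.00) = 32.00 g/mol.
n(H2O) = 58.770 g / 18.016 g/mol = 3.2621 mol.
From the equation the H2O:O2 mole ratio is 2:1, so n(O2) = 3.2621 × 1/2 = 1.6311 mol.
Mass of O2 = 1.6311 mol × 32.00 g/mol = 52.194 g.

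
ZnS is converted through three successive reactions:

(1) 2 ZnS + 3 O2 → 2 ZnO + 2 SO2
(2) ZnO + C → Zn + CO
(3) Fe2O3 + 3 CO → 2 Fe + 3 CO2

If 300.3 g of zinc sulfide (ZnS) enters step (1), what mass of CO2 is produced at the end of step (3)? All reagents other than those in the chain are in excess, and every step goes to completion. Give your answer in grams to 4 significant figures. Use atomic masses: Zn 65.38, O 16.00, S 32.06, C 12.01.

135.6 g

M(ZnS) = 65.38 + 32.06 = 97.44 g/mol.
M(CO2) = 12.01 + 2(16.00) = 44.01 g/mol.
n(ZnS) = 300.3 / 97.44 = 3.0819 mol.
Reaction (1): ZnS→ZnO ratio 2:2 ⇒ n(ZnO) = 3.0819 mol.
Reaction (2): ZnO→CO ratio 1:1 ⇒ n(CO) = 3.0819 mol.
Reaction (3): CO→CO2 ratio 3:3 ⇒ n(CO2) = 3.0819 mol.
Mass of CO2 = 3.0819 × 44.01 = 135.63 g.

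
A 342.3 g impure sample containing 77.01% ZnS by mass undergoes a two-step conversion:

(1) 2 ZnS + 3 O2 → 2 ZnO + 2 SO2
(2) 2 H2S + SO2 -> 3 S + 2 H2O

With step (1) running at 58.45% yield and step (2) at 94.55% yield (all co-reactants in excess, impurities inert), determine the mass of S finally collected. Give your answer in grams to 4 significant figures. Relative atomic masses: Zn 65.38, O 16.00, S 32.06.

143.8 g

Pure ZnS = 342.3 × 0.7701 = 263.61 g.
M(ZnS) = 65.38 + 32.06 = 97.44 g/mol.
M(S) = 32.06 g/mol.
n(ZnS) = 263.61 / 97.44 = 2.7053 mol.
Step 1 (ZnS:SO2 = 2:2): theoretical n(SO2) = 2.7053 mol; at 58.45% yield, n(SO2) = 1.5813 mol.
Step 2 (SO2:S = 1:3): theoretical n(S) = 4.7438 mol, so theoretical mass = 4.7438 × 32.06 = 152.08 g.
At 94.55% yield, actual mass of S = 152.08 × 0.9455 = 143.80 g.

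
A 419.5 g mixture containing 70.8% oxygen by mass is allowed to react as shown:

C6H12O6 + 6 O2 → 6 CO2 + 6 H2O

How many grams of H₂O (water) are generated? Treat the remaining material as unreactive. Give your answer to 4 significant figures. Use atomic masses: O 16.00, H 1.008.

Mass of pure O2 = 419.5 g × 0.708 = 297.01 g.
M(O2) = 2(16.00) = 32.00 g/mol.
M(H2O) = 2(1.008) + 16.00 = 18.016 g/mol.
n(O2) = 297.01 g / 32.00 g/mol = 9.2814 mol.
From the equation the O2:H2O mole ratio is 6:6, so n(H2O) = 9.2814 × 6/6 = 9.2814 mol.
Mass of H2O = 9.2814 mol × 18.016 g/mol = 167.21 g.

167.2 g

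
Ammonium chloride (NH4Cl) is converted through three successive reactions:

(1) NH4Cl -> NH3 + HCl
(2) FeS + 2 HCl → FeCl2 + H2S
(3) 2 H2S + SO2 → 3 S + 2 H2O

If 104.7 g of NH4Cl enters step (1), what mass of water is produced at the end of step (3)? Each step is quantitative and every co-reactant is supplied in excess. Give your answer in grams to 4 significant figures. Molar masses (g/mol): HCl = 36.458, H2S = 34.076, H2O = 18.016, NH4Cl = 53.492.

n(NH4Cl) = 104.7 / 53.492 = 1.9573 mol.
Reaction (1): NH4Cl→HCl ratio 1:1 ⇒ n(HCl) = 1.9573 mol.
Reaction (2): HCl→H2S ratio 2:1 ⇒ n(H2S) = 0.97865 mol.
Reaction (3): H2S→H2O ratio 2:2 ⇒ n(H2O) = 0.97865 mol.
Mass of H2O = 0.97865 × 18.016 = 17.631 g.

17.63 g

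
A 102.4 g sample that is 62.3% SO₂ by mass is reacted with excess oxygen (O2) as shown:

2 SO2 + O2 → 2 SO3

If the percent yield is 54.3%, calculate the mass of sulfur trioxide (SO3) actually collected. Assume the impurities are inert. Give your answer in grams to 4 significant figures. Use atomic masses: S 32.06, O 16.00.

43.29 g

Pure SO2 available = 102.4 g × 0.623 = 63.795 g.
M(SO2) = 32.06 + 2(16.00) = 64.06 g/mol.
M(SO3) = 32.06 + 3(16.00) = 80.06 g/mol.
n(SO2) = 63.795 g / 64.06 g/mol = 0.99587 mol.
From the equation the SO2:SO3 mole ratio is 2:2, so n(SO3) = 0.99587 × 2/2 = 0.99587 mol.
Mass of SO3 = 0.99587 mol × 80.06 g/mol = 79.729 g.
Actual mass collected = 79.729 g × 0.543 = 43.293 g.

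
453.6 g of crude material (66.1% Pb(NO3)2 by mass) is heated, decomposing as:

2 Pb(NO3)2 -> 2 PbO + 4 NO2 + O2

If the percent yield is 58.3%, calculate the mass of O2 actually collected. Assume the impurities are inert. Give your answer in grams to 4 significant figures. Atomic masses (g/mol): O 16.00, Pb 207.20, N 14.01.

8.444 g

Pure Pb(NO3)2 available = 453.6 g × 0.661 = 299.83 g.
M(Pb(NO3)2) = 207.20 + 2(14.01) + 6(16.00) = 331.22 g/mol.
M(O2) = 2(16.00) = 32.00 g/mol.
n(Pb(NO3)2) = 299.83 g / 331.22 g/mol = 0.90523 mol.
From the equation the Pb(NO3)2:O2 mole ratio is 2:1, so n(O2) = 0.90523 × 1/2 = 0.45261 mol.
Mass of O2 = 0.45261 mol × 32.00 g/mol = 14.484 g.
Actual mass collected = 14.484 g × 0.583 = 8.4440 g.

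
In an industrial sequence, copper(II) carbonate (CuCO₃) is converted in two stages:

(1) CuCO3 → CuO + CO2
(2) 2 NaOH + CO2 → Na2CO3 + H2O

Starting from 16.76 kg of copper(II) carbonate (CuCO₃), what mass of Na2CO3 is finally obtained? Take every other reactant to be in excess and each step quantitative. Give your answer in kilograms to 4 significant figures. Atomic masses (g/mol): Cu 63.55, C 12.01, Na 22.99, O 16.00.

14.38 kg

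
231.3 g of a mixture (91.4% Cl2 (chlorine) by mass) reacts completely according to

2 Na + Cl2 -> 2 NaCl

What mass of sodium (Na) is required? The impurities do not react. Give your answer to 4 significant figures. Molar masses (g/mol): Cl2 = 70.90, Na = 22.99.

Mass of pure Cl2 = 231.3 g × 0.914 = 211.41 g.
n(Cl2) = 211.41 g / 70.90 g/mol = 2.9818 mol.
From the equation the Cl2:Na mole ratio is 1:2, so n(Na) = 2.9818 × 2/1 = 5.9636 mol.
Mass of Na = 5.9636 mol × 22.99 g/mol = 137.10 g.

137.1 g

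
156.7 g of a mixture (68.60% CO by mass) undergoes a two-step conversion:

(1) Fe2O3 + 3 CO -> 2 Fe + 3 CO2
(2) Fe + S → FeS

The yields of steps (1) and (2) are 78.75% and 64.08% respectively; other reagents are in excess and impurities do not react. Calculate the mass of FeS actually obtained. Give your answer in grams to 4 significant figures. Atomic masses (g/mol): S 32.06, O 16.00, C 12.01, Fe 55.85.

113.5 g

Pure CO = 156.7 × 0.6860 = 107.50 g.
M(CO) = 12.01 + 16.00 = 28.01 g/mol.
M(FeS) = 55.85 + 32.06 = 87.91 g/mol.
n(CO) = 107.50 / 28.01 = 3.8378 mol.
Step 1 (CO:Fe = 3:2): theoretical n(Fe) = 2.5585 mol; at 78.75% yield, n(Fe) = 2.0148 mol.
Step 2 (Fe:FeS = 1:1): theoretical n(FeS) = 2.0148 mol, so theoretical mass = 2.0148 × 87.91 = 177.12 g.
At 64.08% yield, actual mass of FeS = 177.12 × 0.6408 = 113.50 g.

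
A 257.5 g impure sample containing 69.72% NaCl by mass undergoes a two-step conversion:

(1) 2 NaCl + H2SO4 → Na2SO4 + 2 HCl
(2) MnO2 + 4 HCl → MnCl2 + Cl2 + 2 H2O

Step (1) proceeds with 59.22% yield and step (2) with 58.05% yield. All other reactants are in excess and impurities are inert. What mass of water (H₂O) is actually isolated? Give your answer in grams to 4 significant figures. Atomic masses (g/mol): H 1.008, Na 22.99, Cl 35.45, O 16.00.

Pure NaCl = 257.5 × 0.6972 = 179.53 g.
M(NaCl) = 22.99 + 35.45 = 58.44 g/mol.
M(H2O) = 2(1.008) + 16.00 = 18.016 g/mol.
n(NaCl) = 179.53 / 58.44 = 3.0720 mol.
Step 1 (NaCl:HCl = 2:2): theoretical n(HCl) = 3.0720 mol; at 59.22% yield, n(HCl) = 1.8193 mol.
Step 2 (HCl:H2O = 4:2): theoretical n(H2O) = 0.90963 mol, so theoretical mass = 0.90963 × 18.016 = 16.388 g.
At 58.05% yield, actual mass of H2O = 16.388 × 0.5805 = 9.5131 g.

9.513 g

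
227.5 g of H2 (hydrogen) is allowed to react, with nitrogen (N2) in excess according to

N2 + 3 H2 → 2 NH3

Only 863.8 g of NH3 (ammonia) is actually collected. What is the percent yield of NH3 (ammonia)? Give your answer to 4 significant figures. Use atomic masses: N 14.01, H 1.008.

67.41 %

M(H2) = 2(1.008) = 2.016 g/mol.
M(NH3) = 14.01 + 3(1.008) = 17.034 g/mol.
n(H2) = 227.50 g / 2.016 g/mol = 112.85 mol.
From the equation the H2:NH3 mole ratio is 3:2, so n(NH3) = 112.85 × 2/3 = 75.231 mol.
Mass of NH3 = 75.231 mol × 17.034 g/mol = 1281.5 g.
This is the theoretical yield. Percent yield = 863.8 g / 1281.5 g × 100% = 67.406%.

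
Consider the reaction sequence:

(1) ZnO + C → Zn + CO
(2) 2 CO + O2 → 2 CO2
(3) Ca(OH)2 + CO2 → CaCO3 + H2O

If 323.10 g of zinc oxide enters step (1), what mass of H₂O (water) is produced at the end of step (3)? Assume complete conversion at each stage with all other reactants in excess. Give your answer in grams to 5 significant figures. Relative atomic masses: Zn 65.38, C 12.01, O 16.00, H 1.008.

71.528 g

M(ZnO) = 65.38 + 16.00 = 81.38 g/mol.
M(H2O) = 2(1.008) + 16.00 = 18.016 g/mol.
n(ZnO) = 323.10 / 81.38 = 3.97026 mol.
Reaction (1): ZnO→CO ratio 1:1 ⇒ n(CO) = 3.97026 mol.
Reaction (2): CO→CO2 ratio 2:2 ⇒ n(CO2) = 3.97026 mol.
Reaction (3): CO2→H2O ratio 1:1 ⇒ n(H2O) = 3.97026 mol.
Mass of H2O = 3.97026 × 18.016 = 71.5283 g.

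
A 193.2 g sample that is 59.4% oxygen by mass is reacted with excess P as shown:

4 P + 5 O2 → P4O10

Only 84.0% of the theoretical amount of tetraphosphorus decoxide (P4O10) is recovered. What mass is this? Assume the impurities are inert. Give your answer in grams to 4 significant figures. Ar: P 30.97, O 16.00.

Pure O2 available = 193.2 g × 0.594 = 114.76 g.
M(O2) = 2(16.00) = 32.00 g/mol.
M(P4O10) = 4(30.97) + 10(16.00) = 283.88 g/mol.
n(O2) = 114.76 g / 32.00 g/mol = 3.5863 mol.
From the equation the O2:P4O10 mole ratio is 5:1, so n(P4O10) = 3.5863 × 1/5 = 0.71725 mol.
Mass of P4O10 = 0.71725 mol × 283.88 g/mol = 203.61 g.
Actual mass collected = 203.61 g × 0.840 = 171.04 g.

171.0 g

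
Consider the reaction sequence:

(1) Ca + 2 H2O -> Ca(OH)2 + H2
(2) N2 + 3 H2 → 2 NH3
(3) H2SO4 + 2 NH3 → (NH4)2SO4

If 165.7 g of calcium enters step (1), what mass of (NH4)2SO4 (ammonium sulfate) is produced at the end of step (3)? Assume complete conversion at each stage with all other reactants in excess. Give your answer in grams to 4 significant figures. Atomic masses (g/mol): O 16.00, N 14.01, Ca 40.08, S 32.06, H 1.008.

182.1 g

M(Ca) = 40.08 g/mol.
M((NH4)2SO4) = 2(14.01) + 8(1.008) + 32.06 + 4(16.00) = 132.144 g/mol.
n(Ca) = 165.7 / 40.08 = 4.1342 mol.
Reaction (1): Ca→H2 ratio 1:1 ⇒ n(H2) = 4.1342 mol.
Reaction (2): H2→NH3 ratio 3:2 ⇒ n(NH3) = 2.7562 mol.
Reaction (3): NH3→(NH4)2SO4 ratio 2:1 ⇒ n((NH4)2SO4) = 1.3781 mol.
Mass of (NH4)2SO4 = 1.3781 × 132.144 = 182.10 g.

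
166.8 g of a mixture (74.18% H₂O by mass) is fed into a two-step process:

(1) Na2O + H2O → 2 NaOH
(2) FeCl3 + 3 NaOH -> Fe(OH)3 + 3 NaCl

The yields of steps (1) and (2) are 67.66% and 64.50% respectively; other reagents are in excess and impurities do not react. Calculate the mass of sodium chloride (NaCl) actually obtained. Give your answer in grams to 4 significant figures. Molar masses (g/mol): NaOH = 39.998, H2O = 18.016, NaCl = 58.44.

350.3 g

Pure H2O = 166.8 × 0.7418 = 123.73 g.
n(H2O) = 123.73 / 18.016 = 6.8679 mol.
Step 1 (H2O:NaOH = 1:2): theoretical n(NaOH) = 13.736 mol; at 67.66% yield, n(NaOH) = 9.2937 mol.
Step 2 (NaOH:NaCl = 3:3): theoretical n(NaCl) = 9.2937 mol, so theoretical mass = 9.2937 × 58.44 = 543.12 g.
At 64.50% yield, actual mass of NaCl = 543.12 × 0.6450 = 350.31 g.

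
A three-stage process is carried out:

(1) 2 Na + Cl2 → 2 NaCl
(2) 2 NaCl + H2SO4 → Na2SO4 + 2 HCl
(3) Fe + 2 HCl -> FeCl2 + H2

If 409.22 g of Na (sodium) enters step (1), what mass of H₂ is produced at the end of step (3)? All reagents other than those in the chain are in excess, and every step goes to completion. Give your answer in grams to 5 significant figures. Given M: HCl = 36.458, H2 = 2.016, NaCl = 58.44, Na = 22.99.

n(Na) = 409.22 / 22.99 = 17.7999 mol.
Reaction (1): Na→NaCl ratio 2:2 ⇒ n(NaCl) = 17.7999 mol.
Reaction (2): NaCl→HCl ratio 2:2 ⇒ n(HCl) = 17.7999 mol.
Reaction (3): HCl→H2 ratio 2:1 ⇒ n(H2) = 8.89996 mol.
Mass of H2 = 8.89996 × 2.016 = 17.9423 g.

17.942 g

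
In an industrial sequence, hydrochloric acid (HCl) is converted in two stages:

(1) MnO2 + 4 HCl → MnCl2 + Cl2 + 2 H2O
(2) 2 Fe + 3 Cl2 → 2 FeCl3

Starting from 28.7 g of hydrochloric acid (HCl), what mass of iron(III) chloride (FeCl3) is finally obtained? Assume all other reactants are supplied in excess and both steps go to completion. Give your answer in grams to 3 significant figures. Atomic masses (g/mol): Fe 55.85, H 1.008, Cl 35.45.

21.3 g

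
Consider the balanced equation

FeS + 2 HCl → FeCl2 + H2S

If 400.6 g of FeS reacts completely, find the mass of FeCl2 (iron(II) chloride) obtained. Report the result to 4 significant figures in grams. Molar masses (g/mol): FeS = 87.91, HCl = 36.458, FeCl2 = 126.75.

n(FeS) = 400.60 g / 87.91 g/mol = 4.5569 mol.
From the equation the FeS:FeCl2 mole ratio is 1:1, so n(FeCl2) = 4.5569 × 1/1 = 4.5569 mol.
Mass of FeCl2 = 4.5569 mol × 126.75 g/mol = 577.59 g.

577.6 g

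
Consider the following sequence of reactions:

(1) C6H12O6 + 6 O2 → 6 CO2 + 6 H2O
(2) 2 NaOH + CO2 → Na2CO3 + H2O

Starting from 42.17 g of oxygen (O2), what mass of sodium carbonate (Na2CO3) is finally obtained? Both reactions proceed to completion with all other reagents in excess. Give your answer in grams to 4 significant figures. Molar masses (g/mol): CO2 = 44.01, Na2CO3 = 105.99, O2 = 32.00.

139.7 g

n(O2) = 42.170 / 32.00 = 1.3178 mol.
Step 1 gives a 6:6 ratio of O2 to CO2, so n(CO2) = 1.3178 mol.
In step 2 the CO2:Na2CO3 ratio is 1:1, so n(Na2CO3) = 1.3178 mol.
Mass of Na2CO3 = 1.3178 × 105.99 = 139.67 g.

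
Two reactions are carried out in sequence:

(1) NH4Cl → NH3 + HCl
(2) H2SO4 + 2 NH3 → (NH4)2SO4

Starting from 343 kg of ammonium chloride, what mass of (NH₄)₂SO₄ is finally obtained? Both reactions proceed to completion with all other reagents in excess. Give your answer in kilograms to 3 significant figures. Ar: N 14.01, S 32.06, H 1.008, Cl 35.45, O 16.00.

M(NH4Cl) = 14.01 + 4(1.008) + 35.45 = 53.492 g/mol.
M((NH4)2SO4) = 2(14.01) + 8(1.008) + 32.06 + 4(16.00) = 132.144 g/mol.
343 kg = 343000 g.
n(NH4Cl) = 343000 / 53.492 = 6412 mol.
Step 1 gives a 1:1 ratio of NH4Cl to NH3, so n(NH3) = 6412 mol.
In step 2 the NH3:(NH4)2SO4 ratio is 2:1, so n((NH4)2SO4) = 3206 mol.
Mass of (NH4)2SO4 = 3206 × 132.144 = 423700 g = 424 kg.

424 kg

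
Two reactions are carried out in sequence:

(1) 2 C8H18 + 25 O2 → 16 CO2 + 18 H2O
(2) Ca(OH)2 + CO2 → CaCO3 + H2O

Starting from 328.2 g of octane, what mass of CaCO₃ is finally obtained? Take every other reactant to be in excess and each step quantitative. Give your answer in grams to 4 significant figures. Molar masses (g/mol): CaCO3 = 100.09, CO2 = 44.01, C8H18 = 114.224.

2301 g

n(C8H18) = 328.20 / 114.224 = 2.8733 mol.
Step 1 gives a 2:16 ratio of C8H18 to CO2, so n(CO2) = 22.986 mol.
In step 2 the CO2:CaCO3 ratio is 1:1, so n(CaCO3) = 22.986 mol.
Mass of CaCO3 = 22.986 × 100.09 = 2300.7 g.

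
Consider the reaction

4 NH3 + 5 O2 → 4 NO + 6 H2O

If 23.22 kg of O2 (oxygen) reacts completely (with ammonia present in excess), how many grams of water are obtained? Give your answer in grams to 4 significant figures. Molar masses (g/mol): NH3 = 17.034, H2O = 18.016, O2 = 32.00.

Convert: 23.22 kg = 23220 g.
n(O2) = 23220 g / 32.00 g/mol = 725.62 mol.
From the equation the O2:H2O mole ratio is 5:6, so n(H2O) = 725.62 × 6/5 = 870.75 mol.
Mass of H2O = 870.75 mol × 18.016 g/mol = 15687 g.

15690 g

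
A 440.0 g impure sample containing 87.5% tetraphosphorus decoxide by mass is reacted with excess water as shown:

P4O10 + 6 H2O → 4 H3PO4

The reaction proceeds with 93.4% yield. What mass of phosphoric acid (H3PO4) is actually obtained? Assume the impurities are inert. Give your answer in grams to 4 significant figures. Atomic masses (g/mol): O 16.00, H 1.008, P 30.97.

Pure P4O10 available = 440.0 g × 0.875 = 385.00 g.
M(P4O10) = 4(30.97) + 10(16.00) = 283.88 g/mol.
M(H3PO4) = 3(1.008) + 30.97 + 4(16.00) = 97.994 g/mol.
n(P4O10) = 385.00 g / 283.88 g/mol = 1.3562 mol.
From the equation the P4O10:H3PO4 mole ratio is 1:4, so n(H3PO4) = 1.3562 × 4/1 = 5.4248 mol.
Mass of H3PO4 = 5.4248 mol × 97.994 g/mol = 531.60 g.
Actual mass collected = 531.60 g × 0.934 = 496.51 g.

496.5 g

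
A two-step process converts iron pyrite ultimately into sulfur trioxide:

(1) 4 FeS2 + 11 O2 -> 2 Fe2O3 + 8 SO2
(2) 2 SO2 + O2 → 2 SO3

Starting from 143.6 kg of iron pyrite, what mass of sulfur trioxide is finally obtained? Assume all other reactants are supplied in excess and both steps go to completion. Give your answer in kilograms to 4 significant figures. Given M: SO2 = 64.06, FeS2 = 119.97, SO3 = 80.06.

143.6 kg = 143600 g.
n(FeS2) = 143600 / 119.97 = 1197.0 mol.
Step 1 gives a 4:8 ratio of FeS2 to SO2, so n(SO2) = 2393.9 mol.
In step 2 the SO2:SO3 ratio is 2:2, so n(SO3) = 2393.9 mol.
Mass of SO3 = 2393.9 × 80.06 = 191660 g = 191.7 kg.

191.7 kg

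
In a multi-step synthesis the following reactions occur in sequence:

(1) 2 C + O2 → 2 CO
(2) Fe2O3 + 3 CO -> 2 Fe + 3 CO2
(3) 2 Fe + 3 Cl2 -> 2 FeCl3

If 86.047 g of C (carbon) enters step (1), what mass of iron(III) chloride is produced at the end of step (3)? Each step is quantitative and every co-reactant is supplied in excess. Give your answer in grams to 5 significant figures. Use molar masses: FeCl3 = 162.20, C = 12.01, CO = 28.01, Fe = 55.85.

774.73 g

n(C) = 86.047 / 12.01 = 7.16461 mol.
Reaction (1): C→CO ratio 2:2 ⇒ n(CO) = 7.16461 mol.
Reaction (2): CO→Fe ratio 3:2 ⇒ n(Fe) = 4.77641 mol.
Reaction (3): Fe→FeCl3 ratio 2:2 ⇒ n(FeCl3) = 4.77641 mol.
Mass of FeCl3 = 4.77641 × 162.20 = 774.733 g.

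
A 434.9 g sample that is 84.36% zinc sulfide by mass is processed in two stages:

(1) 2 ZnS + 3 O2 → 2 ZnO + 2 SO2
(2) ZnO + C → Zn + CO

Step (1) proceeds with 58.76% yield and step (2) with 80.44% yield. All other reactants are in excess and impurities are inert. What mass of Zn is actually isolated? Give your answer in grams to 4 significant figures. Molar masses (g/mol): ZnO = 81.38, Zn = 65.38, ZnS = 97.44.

Pure ZnS = 434.9 × 0.8436 = 366.88 g.
n(ZnS) = 366.88 / 97.44 = 3.7652 mol.
Step 1 (ZnS:ZnO = 2:2): theoretical n(ZnO) = 3.7652 mol; at 58.76% yield, n(ZnO) = 2.2124 mol.
Step 2 (ZnO:Zn = 1:1): theoretical n(Zn) = 2.2124 mol, so theoretical mass = 2.2124 × 65.38 = 144.65 g.
At 80.44% yield, actual mass of Zn = 144.65 × 0.8044 = 116.36 g.

116.4 g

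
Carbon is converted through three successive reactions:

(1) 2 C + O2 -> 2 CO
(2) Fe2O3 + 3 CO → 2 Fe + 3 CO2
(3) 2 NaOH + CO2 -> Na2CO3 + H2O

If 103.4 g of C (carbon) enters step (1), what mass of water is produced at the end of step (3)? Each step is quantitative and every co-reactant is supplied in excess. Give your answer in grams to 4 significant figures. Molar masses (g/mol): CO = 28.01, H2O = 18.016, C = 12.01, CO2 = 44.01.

155.1 g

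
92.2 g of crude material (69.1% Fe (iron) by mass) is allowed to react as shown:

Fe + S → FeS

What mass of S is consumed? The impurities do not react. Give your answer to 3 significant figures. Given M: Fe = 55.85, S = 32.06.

36.6 g

Mass of pure Fe = 92.2 g × 0.691 = 63.71 g.
n(Fe) = 63.71 g / 55.85 g/mol = 1.141 mol.
From the equation the Fe:S mole ratio is 1:1, so n(S) = 1.141 × 1/1 = 1.141 mol.
Mass of S = 1.141 mol × 32.06 g/mol = 36.57 g.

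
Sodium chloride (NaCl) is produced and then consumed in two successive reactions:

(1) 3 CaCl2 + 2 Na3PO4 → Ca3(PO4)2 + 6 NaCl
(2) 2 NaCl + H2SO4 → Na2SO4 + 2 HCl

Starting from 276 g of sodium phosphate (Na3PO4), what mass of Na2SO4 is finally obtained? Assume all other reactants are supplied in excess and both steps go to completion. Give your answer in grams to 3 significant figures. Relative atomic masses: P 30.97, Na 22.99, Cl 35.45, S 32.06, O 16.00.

359 g

M(Na3PO4) = 3(22.99) + 30.97 + 4(16.00) = 163.94 g/mol.
M(Na2SO4) = 2(22.99) + 32.06 + 4(16.00) = 142.04 g/mol.
n(Na3PO4) = 276.0 / 163.94 = 1.684 mol.
Step 1 gives a 2:6 ratio of Na3PO4 to NaCl, so n(NaCl) = 5.051 mol.
In step 2 the NaCl:Na2SO4 ratio is 2:1, so n(Na2SO4) = 2.525 mol.
Mass of Na2SO4 = 2.525 × 142.04 = 358.7 g.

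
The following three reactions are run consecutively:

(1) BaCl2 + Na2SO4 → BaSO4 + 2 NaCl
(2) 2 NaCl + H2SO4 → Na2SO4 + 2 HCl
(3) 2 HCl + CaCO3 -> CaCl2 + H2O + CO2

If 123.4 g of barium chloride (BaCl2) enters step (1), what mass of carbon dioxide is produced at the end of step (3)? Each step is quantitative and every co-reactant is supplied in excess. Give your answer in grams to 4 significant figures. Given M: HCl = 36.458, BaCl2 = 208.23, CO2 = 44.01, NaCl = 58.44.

26.08 g

n(BaCl2) = 123.4 / 208.23 = 0.59261 mol.
Reaction (1): BaCl2→NaCl ratio 1:2 ⇒ n(NaCl) = 1.1852 mol.
Reaction (2): NaCl→HCl ratio 2:2 ⇒ n(HCl) = 1.1852 mol.
Reaction (3): HCl→CO2 ratio 2:1 ⇒ n(CO2) = 0.59261 mol.
Mass of CO2 = 0.59261 × 44.01 = 26.081 g.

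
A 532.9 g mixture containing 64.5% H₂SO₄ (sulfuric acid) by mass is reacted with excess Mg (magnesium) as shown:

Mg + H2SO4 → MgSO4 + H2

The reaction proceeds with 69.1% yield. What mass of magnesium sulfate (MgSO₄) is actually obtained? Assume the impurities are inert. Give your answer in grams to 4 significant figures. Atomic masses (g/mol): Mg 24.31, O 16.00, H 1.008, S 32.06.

291.5 g

Pure H2SO4 available = 532.9 g × 0.645 = 343.72 g.
M(H2SO4) = 2(1.008) + 32.06 + 4(16.00) = 98.076 g/mol.
M(MgSO4) = 24.31 + 32.06 + 4(16.00) = 120.37 g/mol.
n(H2SO4) = 343.72 g / 98.076 g/mol = 3.5046 mol.
From the equation the H2SO4:MgSO4 mole ratio is 1:1, so n(MgSO4) = 3.5046 × 1/1 = 3.5046 mol.
Mass of MgSO4 = 3.5046 mol × 120.37 g/mol = 421.85 g.
Actual mass collected = 421.85 g × 0.691 = 291.50 g.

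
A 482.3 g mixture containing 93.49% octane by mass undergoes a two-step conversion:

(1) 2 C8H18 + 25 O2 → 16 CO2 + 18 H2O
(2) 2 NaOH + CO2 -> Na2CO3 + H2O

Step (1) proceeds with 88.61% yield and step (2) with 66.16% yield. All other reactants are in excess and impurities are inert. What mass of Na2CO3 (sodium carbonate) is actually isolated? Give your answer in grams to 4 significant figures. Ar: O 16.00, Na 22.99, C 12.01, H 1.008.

1962 g

Pure C8H18 = 482.3 × 0.9349 = 450.90 g.
M(C8H18) = 8(12.01) + 18(1.008) = 114.224 g/mol.
M(Na2CO3) = 2(22.99) + 12.01 + 3(16.00) = 105.99 g/mol.
n(C8H18) = 450.90 / 114.224 = 3.9475 mol.
Step 1 (C8H18:CO2 = 2:16): theoretical n(CO2) = 31.580 mol; at 88.61% yield, n(CO2) = 27.983 mol.
Step 2 (CO2:Na2CO3 = 1:1): theoretical n(Na2CO3) = 27.983 mol, so theoretical mass = 27.983 × 105.99 = 2965.9 g.
At 66.16% yield, actual mass of Na2CO3 = 2965.9 × 0.6616 = 1962.3 g.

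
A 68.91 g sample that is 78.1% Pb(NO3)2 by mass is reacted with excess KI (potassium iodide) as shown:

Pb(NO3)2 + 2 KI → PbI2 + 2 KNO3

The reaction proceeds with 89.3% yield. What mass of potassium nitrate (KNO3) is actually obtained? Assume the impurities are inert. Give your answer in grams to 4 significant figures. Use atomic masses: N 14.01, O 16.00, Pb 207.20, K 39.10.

29.34 g

Pure Pb(NO3)2 available = 68.91 g × 0.781 = 53.819 g.
M(Pb(NO3)2) = 207.20 + 2(14.01) + 6(16.00) = 331.22 g/mol.
M(KNO3) = 39.10 + 14.01 + 3(16.00) = 101.11 g/mol.
n(Pb(NO3)2) = 53.819 g / 331.22 g/mol = 0.16249 mol.
From the equation the Pb(NO3)2:KNO3 mole ratio is 1:2, so n(KNO3) = 0.16249 × 2/1 = 0.32497 mol.
Mass of KNO3 = 0.32497 mol × 101.11 g/mol = 32.858 g.
Actual mass collected = 32.858 g × 0.893 = 29.342 g.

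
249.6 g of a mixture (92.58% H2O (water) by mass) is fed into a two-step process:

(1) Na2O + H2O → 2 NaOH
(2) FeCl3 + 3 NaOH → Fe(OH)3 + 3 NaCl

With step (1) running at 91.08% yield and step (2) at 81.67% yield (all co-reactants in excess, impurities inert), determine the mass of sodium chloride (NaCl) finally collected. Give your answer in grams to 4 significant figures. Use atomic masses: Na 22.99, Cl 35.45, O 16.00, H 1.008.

Pure H2O = 249.6 × 0.9258 = 231.08 g.
M(H2O) = 2(1.008) + 16.00 = 18.016 g/mol.
M(NaCl) = 22.99 + 35.45 = 58.44 g/mol.
n(H2O) = 231.08 / 18.016 = 12.826 mol.
Step 1 (H2O:NaOH = 1:2): theoretical n(NaOH) = 25.653 mol; at 91.08% yield, n(NaOH) = 23.364 mol.
Step 2 (NaOH:NaCl = 3:3): theoretical n(NaCl) = 23.364 mol, so theoretical mass = 23.364 × 58.44 = 1365.4 g.
At 81.67% yield, actual mass of NaCl = 1365.4 × 0.8167 = 1115.1 g.

1115 g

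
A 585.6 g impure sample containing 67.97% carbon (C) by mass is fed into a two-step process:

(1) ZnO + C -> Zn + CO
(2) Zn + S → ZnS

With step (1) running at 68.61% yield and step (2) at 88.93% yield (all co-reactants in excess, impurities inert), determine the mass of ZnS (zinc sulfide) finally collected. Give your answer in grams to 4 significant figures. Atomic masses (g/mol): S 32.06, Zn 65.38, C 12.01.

Pure C = 585.6 × 0.6797 = 398.03 g.
M(C) = 12.01 g/mol.
M(ZnS) = 65.38 + 32.06 = 97.44 g/mol.
n(C) = 398.03 / 12.01 = 33.142 mol.
Step 1 (C:Zn = 1:1): theoretical n(Zn) = 33.142 mol; at 68.61% yield, n(Zn) = 22.739 mol.
Step 2 (Zn:ZnS = 1:1): theoretical n(ZnS) = 22.739 mol, so theoretical mass = 22.739 × 97.44 = 2215.6 g.
At 88.93% yield, actual mass of ZnS = 2215.6 × 0.8893 = 1970.4 g.

1970 g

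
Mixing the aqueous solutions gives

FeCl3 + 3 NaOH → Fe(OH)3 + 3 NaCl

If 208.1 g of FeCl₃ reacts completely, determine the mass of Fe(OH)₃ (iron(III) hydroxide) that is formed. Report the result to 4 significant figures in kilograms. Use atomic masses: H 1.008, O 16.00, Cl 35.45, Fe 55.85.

M(FeCl3) = 55.85 + 3(35.45) = 162.20 g/mol.
M(Fe(OH)3) = 55.85 + 3(16.00) + 3(1.008) = 106.874 g/mol.
n(FeCl3) = 208.10 g / 162.20 g/mol = 1.2830 mol.
From the equation the FeCl3:Fe(OH)3 mole ratio is 1:1, so n(Fe(OH)3) = 1.2830 × 1/1 = 1.2830 mol.
Mass of Fe(OH)3 = 1.2830 mol × 106.874 g/mol = 137.12 g.
Converting to kg: 137.12 g = 0.1371 kg.

0.1371 kg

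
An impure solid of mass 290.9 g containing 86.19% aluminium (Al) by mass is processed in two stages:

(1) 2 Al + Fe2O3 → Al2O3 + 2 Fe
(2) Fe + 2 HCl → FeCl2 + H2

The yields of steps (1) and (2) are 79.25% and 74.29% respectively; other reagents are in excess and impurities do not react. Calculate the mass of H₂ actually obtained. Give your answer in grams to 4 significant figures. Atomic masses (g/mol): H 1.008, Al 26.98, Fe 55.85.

11.03 g

Pure Al = 290.9 × 0.8619 = 250.73 g.
M(Al) = 26.98 g/mol.
M(H2) = 2(1.008) = 2.016 g/mol.
n(Al) = 250.73 / 26.98 = 9.2931 mol.
Step 1 (Al:Fe = 2:2): theoretical n(Fe) = 9.2931 mol; at 79.25% yield, n(Fe) = 7.3647 mol.
Step 2 (Fe:H2 = 1:1): theoretical n(H2) = 7.3647 mol, so theoretical mass = 7.3647 × 2.016 = 14.847 g.
At 74.29% yield, actual mass of H2 = 14.847 × 0.7429 = 11.030 g.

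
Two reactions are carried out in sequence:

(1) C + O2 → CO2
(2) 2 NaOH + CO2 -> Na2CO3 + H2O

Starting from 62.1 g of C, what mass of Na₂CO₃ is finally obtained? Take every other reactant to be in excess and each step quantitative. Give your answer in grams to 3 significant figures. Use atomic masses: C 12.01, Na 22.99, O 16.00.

548 g

M(C) = 12.01 g/mol.
M(Na2CO3) = 2(22.99) + 12.01 + 3(16.00) = 105.99 g/mol.
n(C) = 62.10 / 12.01 = 5.171 mol.
Step 1 gives a 1:1 ratio of C to CO2, so n(CO2) = 5.171 mol.
In step 2 the CO2:Na2CO3 ratio is 1:1, so n(Na2CO3) = 5.171 mol.
Mass of Na2CO3 = 5.171 × 105.99 = 548.0 g.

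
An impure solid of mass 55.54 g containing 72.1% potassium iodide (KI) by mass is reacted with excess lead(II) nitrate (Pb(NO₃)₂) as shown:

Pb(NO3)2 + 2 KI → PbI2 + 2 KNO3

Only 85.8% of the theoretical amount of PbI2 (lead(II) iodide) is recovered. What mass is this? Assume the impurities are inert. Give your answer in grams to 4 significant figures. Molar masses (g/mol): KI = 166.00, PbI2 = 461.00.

47.71 g

Pure KI available = 55.54 g × 0.721 = 40.044 g.
n(KI) = 40.044 g / 166.00 g/mol = 0.24123 mol.
From the equation the KI:PbI2 mole ratio is 2:1, so n(PbI2) = 0.24123 × 1/2 = 0.12062 mol.
Mass of PbI2 = 0.12062 mol × 461.00 g/mol = 55.604 g.
Actual mass collected = 55.604 g × 0.858 = 47.708 g.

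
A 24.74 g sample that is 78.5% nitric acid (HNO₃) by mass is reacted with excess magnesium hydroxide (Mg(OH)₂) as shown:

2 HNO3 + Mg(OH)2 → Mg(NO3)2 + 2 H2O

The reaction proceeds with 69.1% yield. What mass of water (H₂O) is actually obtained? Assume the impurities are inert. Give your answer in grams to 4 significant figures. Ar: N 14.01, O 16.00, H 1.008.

3.837 g

Pure HNO3 available = 24.74 g × 0.785 = 19.421 g.
M(HNO3) = 1.008 + 14.01 + 3(16.00) = 63.018 g/mol.
M(H2O) = 2(1.008) + 16.00 = 18.016 g/mol.
n(HNO3) = 19.421 g / 63.018 g/mol = 0.30818 mol.
From the equation the HNO3:H2O mole ratio is 2:2, so n(H2O) = 0.30818 × 2/2 = 0.30818 mol.
Mass of H2O = 0.30818 mol × 18.016 g/mol = 5.5522 g.
Actual mass collected = 5.5522 g × 0.691 = 3.8366 g.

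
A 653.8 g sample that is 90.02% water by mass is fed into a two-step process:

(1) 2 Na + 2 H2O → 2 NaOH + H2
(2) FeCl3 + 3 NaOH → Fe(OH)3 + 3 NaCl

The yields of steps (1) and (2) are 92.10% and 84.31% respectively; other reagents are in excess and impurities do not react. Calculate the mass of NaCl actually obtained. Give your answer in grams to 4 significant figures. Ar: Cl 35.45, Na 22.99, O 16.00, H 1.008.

1482 g

Pure H2O = 653.8 × 0.9002 = 588.55 g.
M(H2O) = 2(1.008) + 16.00 = 18.016 g/mol.
M(NaCl) = 22.99 + 35.45 = 58.44 g/mol.
n(H2O) = 588.55 / 18.016 = 32.668 mol.
Step 1 (H2O:NaOH = 2:2): theoretical n(NaOH) = 32.668 mol; at 92.10% yield, n(NaOH) = 30.087 mol.
Step 2 (NaOH:NaCl = 3:3): theoretical n(NaCl) = 30.087 mol, so theoretical mass = 30.087 × 58.44 = 1758.3 g.
At 84.31% yield, actual mass of NaCl = 1758.3 × 0.8431 = 1482.4 g.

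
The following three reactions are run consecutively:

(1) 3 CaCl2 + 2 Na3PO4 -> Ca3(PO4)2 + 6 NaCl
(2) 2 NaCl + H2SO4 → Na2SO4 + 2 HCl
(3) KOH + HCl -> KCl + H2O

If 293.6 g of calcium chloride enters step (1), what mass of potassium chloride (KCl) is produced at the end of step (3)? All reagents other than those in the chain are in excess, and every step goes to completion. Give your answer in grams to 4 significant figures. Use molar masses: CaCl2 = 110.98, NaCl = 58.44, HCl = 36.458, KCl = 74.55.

394.4 g

n(CaCl2) = 293.6 / 110.98 = 2.6455 mol.
Reaction (1): CaCl2→NaCl ratio 3:6 ⇒ n(NaCl) = 5.2910 mol.
Reaction (2): NaCl→HCl ratio 2:2 ⇒ n(HCl) = 5.2910 mol.
Reaction (3): HCl→KCl ratio 1:1 ⇒ n(KCl) = 5.2910 mol.
Mass of KCl = 5.2910 × 74.55 = 394.45 g.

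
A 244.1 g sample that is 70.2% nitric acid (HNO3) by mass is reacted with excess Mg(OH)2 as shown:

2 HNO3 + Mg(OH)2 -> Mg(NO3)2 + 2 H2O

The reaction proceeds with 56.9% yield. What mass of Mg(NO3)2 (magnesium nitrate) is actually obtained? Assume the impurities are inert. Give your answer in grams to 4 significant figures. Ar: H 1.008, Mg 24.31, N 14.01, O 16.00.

Pure HNO3 available = 244.1 g × 0.702 = 171.36 g.
M(HNO3) = 1.008 + 14.01 + 3(16.00) = 63.018 g/mol.
M(Mg(NO3)2) = 24.31 + 2(14.01) + 6(16.00) = 148.33 g/mol.
n(HNO3) = 171.36 g / 63.018 g/mol = 2.7192 mol.
From the equation the HNO3:Mg(NO3)2 mole ratio is 2:1, so n(Mg(NO3)2) = 2.7192 × 1/2 = 1.3596 mol.
Mass of Mg(NO3)2 = 1.3596 mol × 148.33 g/mol = 201.67 g.
Actual mass collected = 201.67 g × 0.569 = 114.75 g.

114.7 g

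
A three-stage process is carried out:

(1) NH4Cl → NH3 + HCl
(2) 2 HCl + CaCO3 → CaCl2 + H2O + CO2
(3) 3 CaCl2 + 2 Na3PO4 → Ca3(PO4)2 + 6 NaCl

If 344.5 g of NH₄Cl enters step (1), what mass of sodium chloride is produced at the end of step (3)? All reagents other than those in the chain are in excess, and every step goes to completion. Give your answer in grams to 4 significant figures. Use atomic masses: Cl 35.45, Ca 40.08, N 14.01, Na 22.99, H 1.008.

376.4 g

M(NH4Cl) = 14.01 + 4(1.008) + 35.45 = 53.492 g/mol.
M(NaCl) = 22.99 + 35.45 = 58.44 g/mol.
n(NH4Cl) = 344.5 / 53.492 = 6.4402 mol.
Reaction (1): NH4Cl→HCl ratio 1:1 ⇒ n(HCl) = 6.4402 mol.
Reaction (2): HCl→CaCl2 ratio 2:1 ⇒ n(CaCl2) = 3.2201 mol.
Reaction (3): CaCl2→NaCl ratio 3:6 ⇒ n(NaCl) = 6.4402 mol.
Mass of NaCl = 6.4402 × 58.44 = 376.37 g.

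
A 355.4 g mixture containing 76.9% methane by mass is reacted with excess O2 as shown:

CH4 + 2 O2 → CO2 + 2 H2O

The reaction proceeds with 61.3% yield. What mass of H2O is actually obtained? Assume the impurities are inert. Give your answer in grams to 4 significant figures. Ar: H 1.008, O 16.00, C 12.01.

376.3 g

Pure CH4 available = 355.4 g × 0.769 = 273.30 g.
M(CH4) = 12.01 + 4(1.008) = 16.042 g/mol.
M(H2O) = 2(1.008) + 16.00 = 18.016 g/mol.
n(CH4) = 273.30 g / 16.042 g/mol = 17.037 mol.
From the equation the CH4:H2O mole ratio is 1:2, so n(H2O) = 17.037 × 2/1 = 34.073 mol.
Mass of H2O = 34.073 mol × 18.016 g/mol = 613.87 g.
Actual mass collected = 613.87 g × 0.613 = 376.30 g.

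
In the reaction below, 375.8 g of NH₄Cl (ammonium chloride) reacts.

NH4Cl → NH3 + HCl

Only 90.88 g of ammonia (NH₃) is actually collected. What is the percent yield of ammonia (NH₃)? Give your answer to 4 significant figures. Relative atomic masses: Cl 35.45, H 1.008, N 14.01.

75.94 %

M(NH4Cl) = 14.01 + 4(1.008) + 35.45 = 53.492 g/mol.
M(NH3) = 14.01 + 3(1.008) = 17.034 g/mol.
n(NH4Cl) = 375.80 g / 53.492 g/mol = 7.0253 mol.
From the equation the NH4Cl:NH3 mole ratio is 1:1, so n(NH3) = 7.0253 × 1/1 = 7.0253 mol.
Mass of NH3 = 7.0253 mol × 17.034 g/mol = 119.67 g.
This is the theoretical yield. Percent yield = 90.88 g / 119.67 g × 100% = 75.942%.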